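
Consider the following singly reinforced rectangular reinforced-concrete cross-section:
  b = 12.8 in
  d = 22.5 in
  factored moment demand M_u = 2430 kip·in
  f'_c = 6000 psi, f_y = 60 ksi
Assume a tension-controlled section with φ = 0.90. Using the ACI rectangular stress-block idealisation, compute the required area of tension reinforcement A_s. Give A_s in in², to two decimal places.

A_s ≈ 2.09 in²

M_n = M_u/φ = 2430/0.90 = 2700 kip·in.
From M_n = 0.85 f'_c a b (d − a/2):
a = d − √(d² − 2M_n/(0.85 f'_c b)) = 22.5 − √(22.5² − 2 × 2700/(0.85 × 6 × 12.8)) = 1.920 in.
A_s = 0.85 f'_c a b / f_y = 0.85 × 6 × 1.920 × 12.8 / 60 = 2.089 in².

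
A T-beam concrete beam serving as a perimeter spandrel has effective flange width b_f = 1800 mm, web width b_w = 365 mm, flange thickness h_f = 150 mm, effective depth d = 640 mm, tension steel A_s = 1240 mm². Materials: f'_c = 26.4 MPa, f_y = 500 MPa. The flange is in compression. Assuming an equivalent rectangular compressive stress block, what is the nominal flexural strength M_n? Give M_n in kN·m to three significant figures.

Tension: T = A_s f_y = 1240 × 500 = 620000 N.
Try a within the flange: a = T/(0.85 f'_c b_f) = 620000/(0.85 × 26.4 × 1800) = 15.35 mm.
Since a = 15.35 ≤ h_f = 150 mm, the stress block lies entirely in the flange; analyse as a rectangular beam of width b_f.
M_n = T(d − a/2) = 620000 × (640 − 7.675) = 392.04 × 10⁶ N·mm.
M_n = 392.04 kN·m.

M_n ≈ 392 kN·m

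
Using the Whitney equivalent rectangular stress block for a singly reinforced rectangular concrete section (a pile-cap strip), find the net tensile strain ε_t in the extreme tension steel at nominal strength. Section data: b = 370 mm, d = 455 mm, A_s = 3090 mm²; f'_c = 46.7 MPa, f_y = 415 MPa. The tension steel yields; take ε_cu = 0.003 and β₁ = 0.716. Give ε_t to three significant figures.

ε_t ≈ 0.00819

a = A_s f_y/(0.85 f'_c b) = 87.31 mm.
β₁ = 0.716, so c = a/β₁ = 87.31/0.716 = 121.94 mm.
From the linear strain diagram with ε_cu = 0.003: ε_t = 0.003 (d − c)/c = 0.003 × (455 − 121.94)/121.94 = 0.00819.
Since ε_t ≥ 0.005, the section is tension-controlled.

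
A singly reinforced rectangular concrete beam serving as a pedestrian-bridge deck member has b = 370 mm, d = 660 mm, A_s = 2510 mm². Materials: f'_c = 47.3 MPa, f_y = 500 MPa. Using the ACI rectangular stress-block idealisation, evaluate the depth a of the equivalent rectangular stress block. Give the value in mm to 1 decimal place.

a ≈ 84.4 mm

T = A_s f_y = 2510 × 500 = 1255000 N = 1255 kN.
Setting C = 0.85 f'_c a b equal to T: a = 1255000/(0.85 × 47.3 × 370) = 84.4 mm.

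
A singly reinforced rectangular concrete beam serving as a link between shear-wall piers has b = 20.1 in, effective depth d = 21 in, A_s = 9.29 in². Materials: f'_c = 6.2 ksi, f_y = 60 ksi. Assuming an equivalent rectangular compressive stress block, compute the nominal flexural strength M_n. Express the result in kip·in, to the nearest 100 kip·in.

M_n ≈ 10200 kip·in

T = A_s f_y = 9.29 × 60 = 557.4 kips.
a = T/(0.85 f'_c b) = 557.4/(0.85 × 6.2 × 20.1) = 5.262 in.
M_n = T(d − a/2) = 557.4 × (21 − 2.631) = 10238.9 kip·in.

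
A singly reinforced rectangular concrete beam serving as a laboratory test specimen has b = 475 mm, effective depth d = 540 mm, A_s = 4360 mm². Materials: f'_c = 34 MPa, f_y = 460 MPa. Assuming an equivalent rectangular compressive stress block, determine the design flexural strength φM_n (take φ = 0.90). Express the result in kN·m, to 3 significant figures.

T = A_s f_y = 4360 × 460 = 2005600 N = 2005.6 kN.
From C = T: a = T/(0.85 f'_c b) = 2005600/(0.85 × 34 × 475) = 146.10 mm.
M_n = T(d − a/2) = 2005.6 kN × (540 − 73.05) mm = 936.51 kN·m.
φM_n = 0.90 × 936.51 = 842.86 kN·m.

φM_n ≈ 843 kN·m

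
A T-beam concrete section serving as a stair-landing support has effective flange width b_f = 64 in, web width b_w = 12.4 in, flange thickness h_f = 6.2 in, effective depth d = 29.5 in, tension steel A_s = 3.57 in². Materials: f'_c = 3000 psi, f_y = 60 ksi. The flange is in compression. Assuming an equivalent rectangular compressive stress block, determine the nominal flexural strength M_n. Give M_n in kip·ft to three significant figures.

Tension: T = A_s f_y = 3.57 × 60 = 214.2 kips.
Try a within the flange: a = T/(0.85 f'_c b_f) = 214.2/(0.85 × 3 × 64) = 1.313 in.
Since a = 1.313 ≤ h_f = 6.2 in, the stress block lies entirely in the flange; analyse as a rectangular beam of width b_f.
M_n = T(d − a/2) = 214.2 × (29.5 − 0.6565) = 6178.3 kip·in.
M_n = 6178.3/12 = 514.86 kip·ft.

M_n ≈ 515 kip·ft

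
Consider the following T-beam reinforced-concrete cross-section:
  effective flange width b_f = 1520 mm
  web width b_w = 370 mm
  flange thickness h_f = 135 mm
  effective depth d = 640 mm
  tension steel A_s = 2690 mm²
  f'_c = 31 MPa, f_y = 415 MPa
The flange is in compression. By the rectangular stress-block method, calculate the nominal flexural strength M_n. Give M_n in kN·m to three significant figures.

M_n ≈ 699 kN·m

Tension: T = A_s f_y = 2690 × 415 = 1116350 N.
Try a within the flange: a = T/(0.85 f'_c b_f) = 1116350/(0.85 × 31 × 1520) = 27.87 mm.
Since a = 27.87 ≤ h_f = 135 mm, the stress block lies entirely in the flange; analyse as a rectangular beam of width b_f.
M_n = T(d − a/2) = 1116350 × (640 − 13.935) = 698.91 × 10⁶ N·mm.
M_n = 698.91 kN·m.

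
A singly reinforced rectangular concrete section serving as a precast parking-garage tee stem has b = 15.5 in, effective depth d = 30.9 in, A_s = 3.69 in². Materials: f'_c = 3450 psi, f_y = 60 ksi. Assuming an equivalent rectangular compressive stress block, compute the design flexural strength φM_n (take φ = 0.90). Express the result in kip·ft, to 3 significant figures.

T = A_s f_y = 3.69 × 60 = 221.4 kips.
a = T/(0.85 f'_c b) = 221.4/(0.85 × 3.45 × 15.5) = 4.871 in.
M_n = T(d − a/2) = 221.4 × (30.9 − 2.4355) = 6302.0 kip·in = 6302.0/12 = 525.17 kip·ft.
φM_n = 0.90 × 525.17 = 472.65 kip·ft.

φM_n ≈ 473 kip·ft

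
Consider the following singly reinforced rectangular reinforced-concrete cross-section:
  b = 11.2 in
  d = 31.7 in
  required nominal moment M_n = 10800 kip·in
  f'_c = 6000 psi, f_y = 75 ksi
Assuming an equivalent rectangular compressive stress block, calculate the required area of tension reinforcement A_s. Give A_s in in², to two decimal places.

From M_n = 0.85 f'_c a b (d − a/2):
a = d − √(d² − 2M_n/(0.85 f'_c b)) = 31.7 − √(31.7² − 2 × 10800/(0.85 × 6 × 11.2)) = 6.665 in.
A_s = 0.85 f'_c a b / f_y = 0.85 × 6 × 6.665 × 11.2 / 75 = 5.076 in².

A_s ≈ 5.08 in²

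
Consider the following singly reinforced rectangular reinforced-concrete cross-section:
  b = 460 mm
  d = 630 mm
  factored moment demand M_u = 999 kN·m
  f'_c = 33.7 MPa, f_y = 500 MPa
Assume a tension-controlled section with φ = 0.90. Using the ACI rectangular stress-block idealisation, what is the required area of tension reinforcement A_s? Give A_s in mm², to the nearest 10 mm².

A_s ≈ 4010 mm²

M_n = M_u/φ = 999/0.90 = 1110 kN·m.
With M_n = 0.85 f'_c a b (d − a/2), solve the quadratic for a:
a = d − √(d² − 2M_n/(0.85 f'_c b)) = 630 − √(630² − 2 × 1110×10⁶/(0.85 × 33.7 × 460)) = 152.07 mm.
A_s = 0.85 f'_c a b / f_y = 0.85 × 33.7 × 152.07 × 460 / 500 = 4007.6 mm².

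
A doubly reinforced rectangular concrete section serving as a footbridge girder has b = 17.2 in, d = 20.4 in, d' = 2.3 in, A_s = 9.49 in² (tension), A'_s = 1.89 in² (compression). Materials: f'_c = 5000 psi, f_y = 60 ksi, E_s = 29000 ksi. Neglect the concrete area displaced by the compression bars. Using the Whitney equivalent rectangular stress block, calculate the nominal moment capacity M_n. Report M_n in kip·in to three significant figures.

M_n ≈ 9930 kip·in

Assume both steels yield.
a = (A_s − A'_s) f_y/(0.85 f'_c b) = (9.49 − 1.89) × 60/(0.85 × 5 × 17.2) = 6.238 in.
c = a/β₁ = 6.238/0.8 = 7.798 in; ε'_s = 0.003(c − d')/c = 0.0021 ≥ ε_y = 0.0021, so the compression steel yields.
M_n = (A_s − A'_s) f_y (d − a/2) + A'_s f_y (d − d') = 456 × (20.4 − 3.119) + 113.4 × (20.4 − 2.3) = 7880.1 + 2052.5 = 9932.6 kip·in.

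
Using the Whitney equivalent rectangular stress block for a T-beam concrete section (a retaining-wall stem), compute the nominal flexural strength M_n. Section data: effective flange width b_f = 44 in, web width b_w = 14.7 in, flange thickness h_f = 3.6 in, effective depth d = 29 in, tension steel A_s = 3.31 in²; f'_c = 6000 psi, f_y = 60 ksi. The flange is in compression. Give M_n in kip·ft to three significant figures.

M_n ≈ 473 kip·ft

Tension: T = A_s f_y = 3.31 × 60 = 198.6 kips.
Try a within the flange: a = T/(0.85 f'_c b_f) = 198.6/(0.85 × 6 × 44) = 0.885 in.
Since a = 0.885 ≤ h_f = 3.6 in, the stress block lies entirely in the flange; analyse as a rectangular beam of width b_f.
M_n = T(d − a/2) = 198.6 × (29 − 0.4425) = 5671.5 kip·in.
M_n = 5671.5/12 = 472.63 kip·ft.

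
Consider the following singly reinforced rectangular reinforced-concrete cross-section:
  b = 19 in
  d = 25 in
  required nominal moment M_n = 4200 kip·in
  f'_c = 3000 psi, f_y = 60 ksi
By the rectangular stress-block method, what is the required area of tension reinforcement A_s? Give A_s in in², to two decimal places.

From M_n = 0.85 f'_c a b (d − a/2):
a = d − √(d² − 2M_n/(0.85 f'_c b)) = 25 − √(25² − 2 × 4200/(0.85 × 3 × 19)) = 3.749 in.
A_s = 0.85 f'_c a b / f_y = 0.85 × 3 × 3.749 × 19 / 60 = 3.027 in².

A_s ≈ 3.03 in²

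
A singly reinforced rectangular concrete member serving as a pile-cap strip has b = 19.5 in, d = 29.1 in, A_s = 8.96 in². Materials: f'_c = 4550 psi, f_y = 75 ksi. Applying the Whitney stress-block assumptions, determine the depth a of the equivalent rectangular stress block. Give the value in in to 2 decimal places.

T = A_s f_y = 8.96 × 75 = 672 kips.
a = T/(0.85 f'_c b) = 672/(0.85 × 4.55 × 19.5) = 8.91 in.

a ≈ 8.91 in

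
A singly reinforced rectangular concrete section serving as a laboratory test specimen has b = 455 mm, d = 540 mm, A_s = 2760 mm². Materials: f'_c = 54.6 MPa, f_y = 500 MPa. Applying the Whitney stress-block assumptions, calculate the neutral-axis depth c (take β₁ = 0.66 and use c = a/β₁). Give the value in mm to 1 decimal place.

T = A_s f_y = 2760 × 500 = 1380000 N = 1380 kN.
Setting C = 0.85 f'_c a b equal to T: a = 1380000/(0.85 × 54.6 × 455) = 65.352 mm.
With β₁ = 0.66, c = a/β₁ = 65.352/0.66 = 99.0 mm.

c ≈ 99.0 mm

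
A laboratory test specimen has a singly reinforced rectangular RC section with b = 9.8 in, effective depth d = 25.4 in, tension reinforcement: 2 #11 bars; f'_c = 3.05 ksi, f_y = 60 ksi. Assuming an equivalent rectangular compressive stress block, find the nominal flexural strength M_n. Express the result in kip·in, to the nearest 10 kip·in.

A_s = 2 × 1.56 = 3.12 in².
T = A_s f_y = 3.12 × 60 = 187.2 kips.
a = T/(0.85 f'_c b) = 187.2/(0.85 × 3.05 × 9.8) = 7.368 in.
M_n = T(d − a/2) = 187.2 × (25.4 − 3.684) = 4065.2 kip·in.

M_n ≈ 4070 kip·in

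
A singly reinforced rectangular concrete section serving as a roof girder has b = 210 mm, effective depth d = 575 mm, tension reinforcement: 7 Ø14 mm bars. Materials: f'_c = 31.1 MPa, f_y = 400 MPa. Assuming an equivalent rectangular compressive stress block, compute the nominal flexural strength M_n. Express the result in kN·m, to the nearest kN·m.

A_s = 7 × 154 = 1078 mm².
T = A_s f_y = 1078 × 400 = 431200 N = 431.2 kN.
From C = T: a = T/(0.85 f'_c b) = 431200/(0.85 × 31.1 × 210) = 77.67 mm.
M_n = T(d − a/2) = 431.2 kN × (575 − 38.835) mm = 231.19 kN·m.

M_n ≈ 231 kN·m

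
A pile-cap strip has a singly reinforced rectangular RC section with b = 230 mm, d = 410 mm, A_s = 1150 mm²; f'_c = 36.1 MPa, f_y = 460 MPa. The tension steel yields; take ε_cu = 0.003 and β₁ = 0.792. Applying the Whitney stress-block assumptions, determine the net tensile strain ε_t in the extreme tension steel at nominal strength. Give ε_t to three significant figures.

ε_t ≈ 0.0100

a = A_s f_y/(0.85 f'_c b) = 74.96 mm.
β₁ = 0.792, so c = a/β₁ = 74.96/0.792 = 94.65 mm.
From the linear strain diagram with ε_cu = 0.003: ε_t = 0.003 (d − c)/c = 0.003 × (410 − 94.65)/94.65 = 0.0100.
Since ε_t ≥ 0.005, the section is tension-controlled.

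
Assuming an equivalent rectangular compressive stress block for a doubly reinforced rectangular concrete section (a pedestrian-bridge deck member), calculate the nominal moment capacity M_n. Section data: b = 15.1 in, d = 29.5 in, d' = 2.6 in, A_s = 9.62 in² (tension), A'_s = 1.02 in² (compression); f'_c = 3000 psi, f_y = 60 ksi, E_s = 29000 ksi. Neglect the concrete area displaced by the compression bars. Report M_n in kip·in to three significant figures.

M_n ≈ 13400 kip·in

Assume both steels yield.
a = (A_s − A'_s) f_y/(0.85 f'_c b) = (9.62 − 1.02) × 60/(0.85 × 3 × 15.1) = 13.401 in.
c = a/β₁ = 13.401/0.85 = 15.766 in; ε'_s = 0.003(c − d')/c = 0.0025 ≥ ε_y = 0.0021, so the compression steel yields.
M_n = (A_s − A'_s) f_y (d − a/2) + A'_s f_y (d − d') = 516 × (29.5 − 6.7005) + 61.2 × (29.5 − 2.6) = 11764.5 + 1646.3 = 13410.8 kip·in.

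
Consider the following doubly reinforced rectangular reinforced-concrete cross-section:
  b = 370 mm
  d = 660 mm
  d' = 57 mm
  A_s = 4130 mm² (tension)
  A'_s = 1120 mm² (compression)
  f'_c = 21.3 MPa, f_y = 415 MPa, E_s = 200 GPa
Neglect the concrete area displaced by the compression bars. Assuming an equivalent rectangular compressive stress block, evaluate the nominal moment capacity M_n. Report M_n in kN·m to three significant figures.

Assume both tension and compression steel yield.
Net tension couple steel: A_s − A'_s = 3010 mm².
a = (A_s − A'_s) f_y / (0.85 f'_c b) = 1249150/(0.85 × 21.3 × 370) = 186.47 mm.
c = a/β₁ = 186.47/0.85 = 219.38 mm; ε'_s = 0.003(c − d')/c = 0.0022 ≥ f_y/E_s = 0.0021, so compression steel does yield.
M_n = (A_s − A'_s) f_y (d − a/2) + A'_s f_y (d − d') = [1249150 × (660 − 93.235) + 464800 × (660 − 57)] × 10⁻⁶ = 707.97 + 280.27 = 988.24 kN·m.

M_n ≈ 988 kN·m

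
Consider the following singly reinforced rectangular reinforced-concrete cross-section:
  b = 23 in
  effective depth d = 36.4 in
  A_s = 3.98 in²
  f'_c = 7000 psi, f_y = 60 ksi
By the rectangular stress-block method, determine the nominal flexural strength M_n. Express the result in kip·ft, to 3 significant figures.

M_n ≈ 707 kip·ft

T = A_s f_y = 3.98 × 60 = 238.8 kips.
a = T/(0.85 f'_c b) = 238.8/(0.85 × 7 × 23) = 1.745 in.
M_n = T(d − a/2) = 238.8 × (36.4 − 0.8725) = 8484.0 kip·in = 8484.0/12 = 707.00 kip·ft.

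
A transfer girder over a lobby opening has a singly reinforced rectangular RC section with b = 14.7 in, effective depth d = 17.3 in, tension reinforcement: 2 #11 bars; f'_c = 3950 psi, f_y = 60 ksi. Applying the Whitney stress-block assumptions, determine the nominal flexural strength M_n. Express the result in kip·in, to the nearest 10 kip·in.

M_n ≈ 2880 kip·in

A_s = 2 × 1.56 = 3.12 in².
T = A_s f_y = 3.12 × 60 = 187.2 kips.
a = T/(0.85 f'_c b) = 187.2/(0.85 × 3.95 × 14.7) = 3.793 in.
M_n = T(d − a/2) = 187.2 × (17.3 − 1.8965) = 2883.5 kip·in.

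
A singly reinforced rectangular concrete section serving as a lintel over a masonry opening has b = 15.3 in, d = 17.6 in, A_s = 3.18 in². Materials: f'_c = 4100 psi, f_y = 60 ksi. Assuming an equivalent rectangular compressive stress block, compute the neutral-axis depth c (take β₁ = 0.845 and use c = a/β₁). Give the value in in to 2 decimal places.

T = A_s f_y = 3.18 × 60 = 190.8 kips.
a = T/(0.85 f'_c b) = 190.8/(0.85 × 4.1 × 15.3) = 3.5784 in.
With β₁ = 0.845, c = a/β₁ = 3.5784/0.845 = 4.23 in.

c ≈ 4.23 in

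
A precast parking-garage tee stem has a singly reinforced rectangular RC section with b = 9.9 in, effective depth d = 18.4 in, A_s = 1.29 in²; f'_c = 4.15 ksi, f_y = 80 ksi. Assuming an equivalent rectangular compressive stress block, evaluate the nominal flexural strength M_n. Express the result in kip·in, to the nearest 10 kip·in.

T = A_s f_y = 1.29 × 80 = 103.2 kips.
a = T/(0.85 f'_c b) = 103.2/(0.85 × 4.15 × 9.9) = 2.955 in.
M_n = T(d − a/2) = 103.2 × (18.4 − 1.4775) = 1746.4 kip·in.

M_n ≈ 1750 kip·in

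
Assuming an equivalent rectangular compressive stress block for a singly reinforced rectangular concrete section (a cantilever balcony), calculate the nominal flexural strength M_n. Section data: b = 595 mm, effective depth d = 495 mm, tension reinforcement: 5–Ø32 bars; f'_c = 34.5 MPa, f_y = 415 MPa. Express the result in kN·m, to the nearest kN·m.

A_s = 5 × 804 = 4020 mm².
T = A_s f_y = 4020 × 415 = 1668300 N = 1668.3 kN.
From C = T: a = T/(0.85 f'_c b) = 1668300/(0.85 × 34.5 × 595) = 95.61 mm.
M_n = T(d − a/2) = 1668.3 kN × (495 − 47.805) mm = 746.06 kN·m.

M_n ≈ 746 kN·m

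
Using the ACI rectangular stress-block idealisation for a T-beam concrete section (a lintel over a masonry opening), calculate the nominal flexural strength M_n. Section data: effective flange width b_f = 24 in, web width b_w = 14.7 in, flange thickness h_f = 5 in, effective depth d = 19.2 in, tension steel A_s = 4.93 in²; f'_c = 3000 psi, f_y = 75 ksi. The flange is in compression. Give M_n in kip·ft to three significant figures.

Tension: T = A_s f_y = 4.93 × 75 = 369.75 kips.
Try a within the flange: a = T/(0.85 f'_c b_f) = 369.75/(0.85 × 3 × 24) = 6.042 in.
a = 6.042 > h_f = 5 in: the block extends into the web. Split into flange-overhang and web parts.
C_f = 0.85 f'_c (b_f − b_w) h_f = 0.85 × 3 × (24 − 14.7) × 5 = 118.6 kips.
Remaining web compression depth: a_w = (T − C_f)/(0.85 f'_c b_w) = (369.75 − 118.6)/(0.85 × 3 × 14.7) = 6.700 in.
M_n = C_f(d − h_f/2) + (T − C_f)(d − a_w/2) = 118.6 × (19.2 − 2.5) + 251.15 × (19.2 − 3.35) = 1980.6 + 3980.7 = 5961.3 kip·in.
M_n = 5961.3/12 = 496.78 kip·ft.

M_n ≈ 497 kip·ft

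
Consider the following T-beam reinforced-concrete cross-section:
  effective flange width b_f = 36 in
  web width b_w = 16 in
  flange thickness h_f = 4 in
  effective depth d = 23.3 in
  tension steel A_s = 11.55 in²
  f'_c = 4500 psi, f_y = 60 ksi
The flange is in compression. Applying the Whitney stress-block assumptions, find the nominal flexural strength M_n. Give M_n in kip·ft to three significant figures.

M_n ≈ 1190 kip·ft

Tension: T = A_s f_y = 11.55 × 60 = 693 kips.
Try a within the flange: a = T/(0.85 f'_c b_f) = 693/(0.85 × 4.5 × 36) = 5.033 in.
a = 5.033 > h_f = 4 in: the block extends into the web. Split into flange-overhang and web parts.
C_f = 0.85 f'_c (b_f − b_w) h_f = 0.85 × 4.5 × (36 − 16) × 4 = 306.0 kips.
Remaining web compression depth: a_w = (T − C_f)/(0.85 f'_c b_w) = (693 − 306.0)/(0.85 × 4.5 × 16) = 6.324 in.
M_n = C_f(d − h_f/2) + (T − C_f)(d − a_w/2) = 306.0 × (23.3 − 2) + 387 × (23.3 − 3.162) = 6517.8 + 7793.4 = 14311.2 kip·in.
M_n = 14311.2/12 = 1192.60 kip·ft.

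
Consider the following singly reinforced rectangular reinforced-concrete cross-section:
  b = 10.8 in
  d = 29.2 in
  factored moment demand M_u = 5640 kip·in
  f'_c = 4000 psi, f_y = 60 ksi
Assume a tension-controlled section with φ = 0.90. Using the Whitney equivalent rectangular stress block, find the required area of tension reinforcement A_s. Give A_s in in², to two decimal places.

A_s ≈ 4.03 in²

M_n = M_u/φ = 5640/0.90 = 6266.67 kip·in.
From M_n = 0.85 f'_c a b (d − a/2):
a = d − √(d² − 2M_n/(0.85 f'_c b)) = 29.2 − √(29.2² − 2 × 6266.67/(0.85 × 4 × 10.8)) = 6.588 in.
A_s = 0.85 f'_c a b / f_y = 0.85 × 4 × 6.588 × 10.8 / 60 = 4.032 in².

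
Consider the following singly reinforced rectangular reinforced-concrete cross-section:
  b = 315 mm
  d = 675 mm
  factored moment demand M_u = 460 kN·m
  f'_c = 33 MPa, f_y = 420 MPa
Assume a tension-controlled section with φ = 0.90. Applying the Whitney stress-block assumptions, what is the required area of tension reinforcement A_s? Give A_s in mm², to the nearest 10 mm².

A_s ≈ 1930 mm²

M_n = M_u/φ = 460/0.90 = 511.111 kN·m.
With M_n = 0.85 f'_c a b (d − a/2), solve the quadratic for a:
a = d − √(d² − 2M_n/(0.85 f'_c b)) = 675 − √(675² − 2 × 511.111×10⁶/(0.85 × 33 × 315)) = 91.96 mm.
A_s = 0.85 f'_c a b / f_y = 0.85 × 33 × 91.96 × 315 / 420 = 1934.6 mm².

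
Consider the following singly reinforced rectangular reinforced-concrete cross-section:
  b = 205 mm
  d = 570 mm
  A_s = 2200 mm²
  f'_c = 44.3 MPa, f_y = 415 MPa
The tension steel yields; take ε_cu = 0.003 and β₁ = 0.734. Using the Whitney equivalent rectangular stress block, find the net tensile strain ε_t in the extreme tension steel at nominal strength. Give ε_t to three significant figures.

ε_t ≈ 0.00761

a = A_s f_y/(0.85 f'_c b) = 118.28 mm.
β₁ = 0.734, so c = a/β₁ = 118.28/0.734 = 161.14 mm.
From the linear strain diagram with ε_cu = 0.003: ε_t = 0.003 (d − c)/c = 0.003 × (570 − 161.14)/161.14 = 0.00761.
Since ε_t ≥ 0.005, the section is tension-controlled.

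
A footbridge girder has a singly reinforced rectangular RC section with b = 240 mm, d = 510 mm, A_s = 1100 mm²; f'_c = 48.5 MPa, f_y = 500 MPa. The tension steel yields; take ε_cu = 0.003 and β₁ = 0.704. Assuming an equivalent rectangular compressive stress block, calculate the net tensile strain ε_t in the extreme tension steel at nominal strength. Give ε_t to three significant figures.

a = A_s f_y/(0.85 f'_c b) = 55.59 mm.
β₁ = 0.704, so c = a/β₁ = 55.59/0.704 = 78.96 mm.
From the linear strain diagram with ε_cu = 0.003: ε_t = 0.003 (d − c)/c = 0.003 × (510 − 78.96)/78.96 = 0.0164.
Since ε_t ≥ 0.005, the section is tension-controlled.

ε_t ≈ 0.0164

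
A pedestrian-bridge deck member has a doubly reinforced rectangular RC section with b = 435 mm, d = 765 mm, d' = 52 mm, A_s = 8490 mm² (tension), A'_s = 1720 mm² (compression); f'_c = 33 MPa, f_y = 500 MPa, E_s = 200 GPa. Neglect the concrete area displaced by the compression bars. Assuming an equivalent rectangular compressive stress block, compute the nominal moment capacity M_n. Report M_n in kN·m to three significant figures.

M_n ≈ 2730 kN·m

Assume both tension and compression steel yield.
Net tension couple steel: A_s − A'_s = 6770 mm².
a = (A_s − A'_s) f_y / (0.85 f'_c b) = 3385000/(0.85 × 33 × 435) = 277.42 mm.
c = a/β₁ = 277.42/0.814 = 340.81 mm; ε'_s = 0.003(c − d')/c = 0.0025 ≥ f_y/E_s = 0.0025, so compression steel does yield.
M_n = (A_s − A'_s) f_y (d − a/2) + A'_s f_y (d − d') = [3385000 × (765 − 138.71) + 860000 × (765 − 52)] × 10⁻⁶ = 2119.99 + 613.18 = 2733.17 kN·m.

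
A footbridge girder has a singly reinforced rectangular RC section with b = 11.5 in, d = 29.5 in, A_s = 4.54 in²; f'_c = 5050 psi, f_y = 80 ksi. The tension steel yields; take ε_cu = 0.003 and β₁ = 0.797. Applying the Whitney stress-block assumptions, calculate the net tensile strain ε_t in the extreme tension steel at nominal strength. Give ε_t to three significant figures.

ε_t ≈ 0.00659

a = A_s f_y/(0.85 f'_c b) = 7.358 in.
β₁ = 0.797, so c = a/β₁ = 7.358/0.797 = 9.232 in.
From the linear strain diagram with ε_cu = 0.003: ε_t = 0.003 (d − c)/c = 0.003 × (29.5 − 9.232)/9.232 = 0.00659.
Since ε_t ≥ 0.005, the section is tension-controlled.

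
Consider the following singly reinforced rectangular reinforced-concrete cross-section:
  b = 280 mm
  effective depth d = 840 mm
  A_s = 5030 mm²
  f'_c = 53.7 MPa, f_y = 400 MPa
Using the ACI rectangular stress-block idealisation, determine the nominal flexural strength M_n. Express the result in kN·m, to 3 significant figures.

M_n ≈ 1530 kN·m

T = A_s f_y = 5030 × 400 = 2012000 N = 2012 kN.
From C = T: a = T/(0.85 f'_c b) = 2012000/(0.85 × 53.7 × 280) = 157.43 mm.
M_n = T(d − a/2) = 2012 kN × (840 − 78.715) mm = 1531.71 kN·m.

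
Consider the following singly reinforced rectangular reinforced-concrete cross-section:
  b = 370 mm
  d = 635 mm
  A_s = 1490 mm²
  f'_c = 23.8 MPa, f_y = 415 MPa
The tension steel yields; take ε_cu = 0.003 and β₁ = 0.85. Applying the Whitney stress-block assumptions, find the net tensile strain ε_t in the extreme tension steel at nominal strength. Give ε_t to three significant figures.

ε_t ≈ 0.0166

a = A_s f_y/(0.85 f'_c b) = 82.61 mm.
β₁ = 0.85, so c = a/β₁ = 82.61/0.85 = 97.19 mm.
From the linear strain diagram with ε_cu = 0.003: ε_t = 0.003 (d − c)/c = 0.003 × (635 − 97.19)/97.19 = 0.0166.
Since ε_t ≥ 0.005, the section is tension-controlled.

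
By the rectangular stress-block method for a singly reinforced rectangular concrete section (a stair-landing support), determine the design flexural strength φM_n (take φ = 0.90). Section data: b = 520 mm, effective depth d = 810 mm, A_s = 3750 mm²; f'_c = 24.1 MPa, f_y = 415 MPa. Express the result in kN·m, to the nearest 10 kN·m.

T = A_s f_y = 3750 × 415 = 1556250 N = 1556.25 kN.
From C = T: a = T/(0.85 f'_c b) = 1556250/(0.85 × 24.1 × 520) = 146.10 mm.
M_n = T(d − a/2) = 1556.25 kN × (810 − 73.05) mm = 1146.88 kN·m.
φM_n = 0.90 × 1146.88 = 1032.19 kN·m.

φM_n ≈ 1030 kN·m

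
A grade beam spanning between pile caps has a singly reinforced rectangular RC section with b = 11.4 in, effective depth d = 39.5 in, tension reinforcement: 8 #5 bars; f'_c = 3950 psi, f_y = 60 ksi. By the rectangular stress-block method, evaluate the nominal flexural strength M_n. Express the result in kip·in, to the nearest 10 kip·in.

M_n ≈ 5590 kip·in

A_s = 8 × 0.31 = 2.48 in².
T = A_s f_y = 2.48 × 60 = 148.8 kips.
a = T/(0.85 f'_c b) = 148.8/(0.85 × 3.95 × 11.4) = 3.888 in.
M_n = T(d − a/2) = 148.8 × (39.5 − 1.944) = 5588.3 kip·in.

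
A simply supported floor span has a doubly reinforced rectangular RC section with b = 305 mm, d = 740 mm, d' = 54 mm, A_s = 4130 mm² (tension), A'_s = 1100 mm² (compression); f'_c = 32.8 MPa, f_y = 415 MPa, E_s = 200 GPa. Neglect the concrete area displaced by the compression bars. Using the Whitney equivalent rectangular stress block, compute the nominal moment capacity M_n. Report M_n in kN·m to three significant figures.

M_n ≈ 1150 kN·m

Assume both tension and compression steel yield.
Net tension couple steel: A_s − A'_s = 3030 mm².
a = (A_s − A'_s) f_y / (0.85 f'_c b) = 1257450/(0.85 × 32.8 × 305) = 147.88 mm.
c = a/β₁ = 147.88/0.816 = 181.23 mm; ε'_s = 0.003(c − d')/c = 0.0021 ≥ f_y/E_s = 0.0021, so compression steel does yield.
M_n = (A_s − A'_s) f_y (d − a/2) + A'_s f_y (d − d') = [1257450 × (740 − 73.94) + 456500 × (740 − 54)] × 10⁻⁶ = 837.54 + 313.16 = 1150.70 kN·m.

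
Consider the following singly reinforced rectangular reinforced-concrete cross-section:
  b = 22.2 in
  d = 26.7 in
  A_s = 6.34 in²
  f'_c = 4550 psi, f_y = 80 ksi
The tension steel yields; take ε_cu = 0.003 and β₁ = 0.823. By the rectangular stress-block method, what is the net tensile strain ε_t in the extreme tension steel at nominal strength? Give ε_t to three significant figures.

ε_t ≈ 0.00816

a = A_s f_y/(0.85 f'_c b) = 5.907 in.
β₁ = 0.823, so c = a/β₁ = 5.907/0.823 = 7.177 in.
From the linear strain diagram with ε_cu = 0.003: ε_t = 0.003 (d − c)/c = 0.003 × (26.7 − 7.177)/7.177 = 0.00816.
Since ε_t ≥ 0.005, the section is tension-controlled.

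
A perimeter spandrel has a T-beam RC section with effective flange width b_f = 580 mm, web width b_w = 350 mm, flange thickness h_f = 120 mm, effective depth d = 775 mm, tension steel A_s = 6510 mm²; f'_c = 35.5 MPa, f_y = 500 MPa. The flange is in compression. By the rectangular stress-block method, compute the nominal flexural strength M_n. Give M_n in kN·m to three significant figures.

M_n ≈ 2190 kN·m

Tension: T = A_s f_y = 6510 × 500 = 3255000 N.
Try a within the flange: a = T/(0.85 f'_c b_f) = 3255000/(0.85 × 35.5 × 580) = 185.98 mm.
a = 185.98 > h_f = 120 mm: the block extends into the web. Split into flange-overhang and web parts.
C_f = 0.85 f'_c (b_f − b_w) h_f = 0.85 × 35.5 × (580 − 350) × 120 = 832830 N.
Remaining web compression depth: a_w = (T − C_f)/(0.85 f'_c b_w) = (3255000 − 832830)/(0.85 × 35.5 × 350) = 229.35 mm.
M_n = C_f(d − h_f/2) + (T − C_f)(d − a_w/2) = 832830 × (775 − 60) + 2422170 × (775 − 114.675) = 595.47 + 1599.42 = 2194.89 × 10⁶ N·mm.
M_n = 2194.89 kN·m.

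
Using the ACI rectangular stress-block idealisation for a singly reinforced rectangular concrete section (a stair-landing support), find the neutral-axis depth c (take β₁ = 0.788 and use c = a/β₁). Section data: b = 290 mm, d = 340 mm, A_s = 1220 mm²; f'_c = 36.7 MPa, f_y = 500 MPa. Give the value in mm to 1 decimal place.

T = A_s f_y = 1220 × 500 = 610000 N = 610 kN.
Setting C = 0.85 f'_c a b equal to T: a = 610000/(0.85 × 36.7 × 290) = 67.429 mm.
With β₁ = 0.788, c = a/β₁ = 67.429/0.788 = 85.6 mm.

c ≈ 85.6 mm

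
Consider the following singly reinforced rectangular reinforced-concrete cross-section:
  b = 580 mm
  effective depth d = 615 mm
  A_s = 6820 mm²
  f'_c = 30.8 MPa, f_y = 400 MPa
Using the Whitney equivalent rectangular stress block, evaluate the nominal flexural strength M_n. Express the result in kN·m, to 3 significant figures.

T = A_s f_y = 6820 × 400 = 2728000 N = 2728 kN.
From C = T: a = T/(0.85 f'_c b) = 2728000/(0.85 × 30.8 × 580) = 179.66 mm.
M_n = T(d − a/2) = 2728 kN × (615 − 89.83) mm = 1432.66 kN·m.

M_n ≈ 1430 kN·m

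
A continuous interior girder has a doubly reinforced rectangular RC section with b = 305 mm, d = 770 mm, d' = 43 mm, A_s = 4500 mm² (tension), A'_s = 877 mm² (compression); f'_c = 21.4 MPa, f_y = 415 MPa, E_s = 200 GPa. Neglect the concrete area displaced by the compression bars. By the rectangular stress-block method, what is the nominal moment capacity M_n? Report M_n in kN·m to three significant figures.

M_n ≈ 1220 kN·m

Assume both tension and compression steel yield.
Net tension couple steel: A_s − A'_s = 3623 mm².
a = (A_s − A'_s) f_y / (0.85 f'_c b) = 1503545/(0.85 × 21.4 × 305) = 271.01 mm.
c = a/β₁ = 271.01/0.85 = 318.84 mm; ε'_s = 0.003(c − d')/c = 0.0026 ≥ f_y/E_s = 0.0021, so compression steel does yield.
M_n = (A_s − A'_s) f_y (d − a/2) + A'_s f_y (d − d') = [1503545 × (770 − 135.505) + 363955 × (770 − 43)] × 10⁻⁶ = 953.99 + 264.60 = 1218.59 kN·m.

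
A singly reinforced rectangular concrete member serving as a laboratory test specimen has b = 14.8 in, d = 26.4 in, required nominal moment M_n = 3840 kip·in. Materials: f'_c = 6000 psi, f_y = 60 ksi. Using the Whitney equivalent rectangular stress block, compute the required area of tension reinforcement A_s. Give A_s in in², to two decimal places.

A_s ≈ 2.52 in²

From M_n = 0.85 f'_c a b (d − a/2):
a = d − √(d² − 2M_n/(0.85 f'_c b)) = 26.4 − √(26.4² − 2 × 3840/(0.85 × 6 × 14.8)) = 2.003 in.
A_s = 0.85 f'_c a b / f_y = 0.85 × 6 × 2.003 × 14.8 / 60 = 2.520 in².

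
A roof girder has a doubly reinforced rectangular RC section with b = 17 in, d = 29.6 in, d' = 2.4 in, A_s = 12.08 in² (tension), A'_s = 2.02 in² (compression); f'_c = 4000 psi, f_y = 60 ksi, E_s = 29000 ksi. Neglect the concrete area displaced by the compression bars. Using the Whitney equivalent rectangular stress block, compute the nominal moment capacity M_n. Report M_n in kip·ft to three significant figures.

Assume both steels yield.
a = (A_s − A'_s) f_y/(0.85 f'_c b) = (12.08 − 2.02) × 60/(0.85 × 4 × 17) = 10.443 in.
c = a/β₁ = 10.443/0.85 = 12.286 in; ε'_s = 0.003(c − d')/c = 0.0024 ≥ ε_y = 0.0021, so the compression steel yields.
M_n = (A_s − A'_s) f_y (d − a/2) + A'_s f_y (d − d') = 603.6 × (29.6 − 5.2215) + 121.2 × (29.6 − 2.4) = 14714.9 + 3296.6 = 18011.5 kip·in = 18011.5/12 = 1500.96 kip·ft.

M_n ≈ 1500 kip·ft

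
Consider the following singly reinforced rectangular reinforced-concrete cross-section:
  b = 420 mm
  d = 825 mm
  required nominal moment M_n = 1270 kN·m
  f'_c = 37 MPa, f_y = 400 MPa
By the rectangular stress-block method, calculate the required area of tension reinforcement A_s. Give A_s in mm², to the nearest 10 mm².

A_s ≈ 4170 mm²

With M_n = 0.85 f'_c a b (d − a/2), solve the quadratic for a:
a = d − √(d² − 2M_n/(0.85 f'_c b)) = 825 − √(825² − 2 × 1270×10⁶/(0.85 × 37 × 420)) = 126.19 mm.
A_s = 0.85 f'_c a b / f_y = 0.85 × 37 × 126.19 × 420 / 400 = 4167.1 mm².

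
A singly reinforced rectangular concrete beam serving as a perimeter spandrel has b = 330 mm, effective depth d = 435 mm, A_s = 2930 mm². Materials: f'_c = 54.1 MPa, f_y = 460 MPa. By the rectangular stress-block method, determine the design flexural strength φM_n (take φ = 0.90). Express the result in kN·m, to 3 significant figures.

T = A_s f_y = 2930 × 460 = 1347800 N = 1347.8 kN.
From C = T: a = T/(0.85 f'_c b) = 1347800/(0.85 × 54.1 × 330) = 88.82 mm.
M_n = T(d − a/2) = 1347.8 kN × (435 − 44.41) mm = 526.44 kN·m.
φM_n = 0.90 × 526.44 = 473.80 kN·m.

φM_n ≈ 474 kN·m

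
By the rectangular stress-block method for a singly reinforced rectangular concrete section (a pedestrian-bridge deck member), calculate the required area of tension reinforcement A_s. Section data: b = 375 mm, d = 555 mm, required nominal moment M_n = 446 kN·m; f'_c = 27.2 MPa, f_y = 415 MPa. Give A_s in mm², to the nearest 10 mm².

A_s ≈ 2130 mm²

With M_n = 0.85 f'_c a b (d − a/2), solve the quadratic for a:
a = d − √(d² − 2M_n/(0.85 f'_c b)) = 555 − √(555² − 2 × 446×10⁶/(0.85 × 27.2 × 375)) = 102.07 mm.
A_s = 0.85 f'_c a b / f_y = 0.85 × 27.2 × 102.07 × 375 / 415 = 2132.4 mm².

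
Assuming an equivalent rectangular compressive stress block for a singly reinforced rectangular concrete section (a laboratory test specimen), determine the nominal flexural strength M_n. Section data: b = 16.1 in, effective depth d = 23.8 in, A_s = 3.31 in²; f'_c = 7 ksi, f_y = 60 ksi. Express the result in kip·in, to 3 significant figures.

M_n ≈ 4520 kip·in

T = A_s f_y = 3.31 × 60 = 198.6 kips.
a = T/(0.85 f'_c b) = 198.6/(0.85 × 7 × 16.1) = 2.073 in.
M_n = T(d − a/2) = 198.6 × (23.8 − 1.0365) = 4520.8 kip·in.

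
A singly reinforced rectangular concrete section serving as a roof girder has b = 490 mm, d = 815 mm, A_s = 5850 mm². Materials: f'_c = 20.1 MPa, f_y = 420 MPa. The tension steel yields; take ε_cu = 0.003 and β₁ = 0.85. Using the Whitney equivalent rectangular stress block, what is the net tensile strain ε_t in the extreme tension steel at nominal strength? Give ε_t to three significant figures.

a = A_s f_y/(0.85 f'_c b) = 293.49 mm.
β₁ = 0.85, so c = a/β₁ = 293.49/0.85 = 345.28 mm.
From the linear strain diagram with ε_cu = 0.003: ε_t = 0.003 (d − c)/c = 0.003 × (815 − 345.28)/345.28 = 0.00408.
ε_t is between 0.004 and 0.005 — transition zone.

ε_t ≈ 0.00408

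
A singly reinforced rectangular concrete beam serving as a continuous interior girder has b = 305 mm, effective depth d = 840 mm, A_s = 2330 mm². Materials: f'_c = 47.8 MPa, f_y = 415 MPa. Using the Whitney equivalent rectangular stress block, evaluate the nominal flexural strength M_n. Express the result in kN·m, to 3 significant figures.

M_n ≈ 775 kN·m

T = A_s f_y = 2330 × 415 = 966950 N = 966.95 kN.
From C = T: a = T/(0.85 f'_c b) = 966950/(0.85 × 47.8 × 305) = 78.03 mm.
M_n = T(d − a/2) = 966.95 kN × (840 − 39.015) mm = 774.51 kN·m.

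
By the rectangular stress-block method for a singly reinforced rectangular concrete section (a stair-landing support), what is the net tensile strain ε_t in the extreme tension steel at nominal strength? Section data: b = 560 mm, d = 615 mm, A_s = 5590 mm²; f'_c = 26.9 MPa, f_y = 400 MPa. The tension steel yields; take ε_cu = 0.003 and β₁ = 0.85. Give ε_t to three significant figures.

ε_t ≈ 0.00598

a = A_s f_y/(0.85 f'_c b) = 174.63 mm.
β₁ = 0.85, so c = a/β₁ = 174.63/0.85 = 205.45 mm.
From the linear strain diagram with ε_cu = 0.003: ε_t = 0.003 (d − c)/c = 0.003 × (615 − 205.45)/205.45 = 0.00598.
Since ε_t ≥ 0.005, the section is tension-controlled.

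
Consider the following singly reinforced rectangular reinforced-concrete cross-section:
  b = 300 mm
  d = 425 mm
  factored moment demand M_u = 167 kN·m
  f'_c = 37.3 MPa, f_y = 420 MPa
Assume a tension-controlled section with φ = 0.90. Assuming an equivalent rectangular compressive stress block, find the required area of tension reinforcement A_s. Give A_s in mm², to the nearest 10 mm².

M_n = M_u/φ = 167/0.90 = 185.556 kN·m.
With M_n = 0.85 f'_c a b (d − a/2), solve the quadratic for a:
a = d − √(d² − 2M_n/(0.85 f'_c b)) = 425 − √(425² − 2 × 185.556×10⁶/(0.85 × 37.3 × 300)) = 48.69 mm.
A_s = 0.85 f'_c a b / f_y = 0.85 × 37.3 × 48.69 × 300 / 420 = 1102.7 mm².

A_s ≈ 1100 mm²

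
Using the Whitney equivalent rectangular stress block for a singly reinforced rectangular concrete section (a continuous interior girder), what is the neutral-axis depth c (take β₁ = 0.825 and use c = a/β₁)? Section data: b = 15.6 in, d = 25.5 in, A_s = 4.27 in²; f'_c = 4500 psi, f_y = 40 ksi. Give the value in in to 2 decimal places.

T = A_s f_y = 4.27 × 40 = 170.8 kips.
a = T/(0.85 f'_c b) = 170.8/(0.85 × 4.5 × 15.6) = 2.8624 in.
With β₁ = 0.825, c = a/β₁ = 2.8624/0.825 = 3.47 in.

c ≈ 3.47 in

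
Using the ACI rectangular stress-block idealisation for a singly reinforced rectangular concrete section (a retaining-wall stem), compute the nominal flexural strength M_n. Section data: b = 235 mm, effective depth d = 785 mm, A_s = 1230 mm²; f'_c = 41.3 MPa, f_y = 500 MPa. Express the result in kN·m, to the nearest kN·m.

M_n ≈ 460 kN·m

T = A_s f_y = 1230 × 500 = 615000 N = 615 kN.
From C = T: a = T/(0.85 f'_c b) = 615000/(0.85 × 41.3 × 235) = 74.55 mm.
M_n = T(d − a/2) = 615 kN × (785 − 37.275) mm = 459.85 kN·m.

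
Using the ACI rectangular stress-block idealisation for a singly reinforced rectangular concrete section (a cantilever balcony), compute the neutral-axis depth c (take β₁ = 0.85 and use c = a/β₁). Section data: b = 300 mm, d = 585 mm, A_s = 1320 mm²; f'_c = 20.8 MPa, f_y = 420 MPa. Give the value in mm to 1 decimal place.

T = A_s f_y = 1320 × 420 = 554400 N = 554.4 kN.
Setting C = 0.85 f'_c a b equal to T: a = 554400/(0.85 × 20.8 × 300) = 104.525 mm.
With β₁ = 0.85, c = a/β₁ = 104.525/0.85 = 123.0 mm.

c ≈ 123.0 mm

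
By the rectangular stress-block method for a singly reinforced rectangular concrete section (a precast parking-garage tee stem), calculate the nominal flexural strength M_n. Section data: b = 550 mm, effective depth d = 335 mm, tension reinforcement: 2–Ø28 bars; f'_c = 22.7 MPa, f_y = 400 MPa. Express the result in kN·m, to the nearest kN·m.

M_n ≈ 154 kN·m

A_s = 2 × 616 = 1232 mm².
T = A_s f_y = 1232 × 400 = 492800 N = 492.8 kN.
From C = T: a = T/(0.85 f'_c b) = 492800/(0.85 × 22.7 × 550) = 46.44 mm.
M_n = T(d − a/2) = 492.8 kN × (335 − 23.22) mm = 153.65 kN·m.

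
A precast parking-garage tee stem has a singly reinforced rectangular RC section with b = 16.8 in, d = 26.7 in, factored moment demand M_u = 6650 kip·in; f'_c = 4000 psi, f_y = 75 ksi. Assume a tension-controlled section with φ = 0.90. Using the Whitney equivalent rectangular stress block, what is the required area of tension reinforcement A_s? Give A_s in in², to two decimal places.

M_n = M_u/φ = 6650/0.90 = 7388.89 kip·in.
From M_n = 0.85 f'_c a b (d − a/2):
a = d − √(d² − 2M_n/(0.85 f'_c b)) = 26.7 − √(26.7² − 2 × 7388.89/(0.85 × 4 × 16.8)) = 5.389 in.
A_s = 0.85 f'_c a b / f_y = 0.85 × 4 × 5.389 × 16.8 / 75 = 4.104 in².

A_s ≈ 4.10 in²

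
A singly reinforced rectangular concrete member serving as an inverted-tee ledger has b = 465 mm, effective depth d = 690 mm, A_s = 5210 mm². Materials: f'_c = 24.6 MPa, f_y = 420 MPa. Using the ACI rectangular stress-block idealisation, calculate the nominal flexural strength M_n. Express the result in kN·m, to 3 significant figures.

T = A_s f_y = 5210 × 420 = 2188200 N = 2188.2 kN.
From C = T: a = T/(0.85 f'_c b) = 2188200/(0.85 × 24.6 × 465) = 225.05 mm.
M_n = T(d − a/2) = 2188.2 kN × (690 − 112.525) mm = 1263.63 kN·m.

M_n ≈ 1260 kN·m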